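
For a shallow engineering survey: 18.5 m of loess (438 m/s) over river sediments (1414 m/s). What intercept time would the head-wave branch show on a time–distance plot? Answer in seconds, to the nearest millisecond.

0.080 s

tᵢ = 2h·√(V₂²−V₁²)/(V₁V₂).
√(V₂²−V₁²) = √(1414²−438²) = 1344.5 m/s.
tᵢ = 2·18.5·1344.5/(438·1414) = 0.08032 s.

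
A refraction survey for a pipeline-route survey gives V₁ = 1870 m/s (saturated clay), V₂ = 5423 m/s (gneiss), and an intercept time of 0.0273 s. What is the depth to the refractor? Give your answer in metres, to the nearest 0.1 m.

θ_c = arcsin(1870/5423) = 20.17°; cos θ_c = 0.9387.
tᵢ = 2h cos θ_c/V₁ ⇒ h = tᵢ·V₁/(2 cos θ_c) = 0.0273·1870/(2·0.9387) = 27.19 m.

27.2 m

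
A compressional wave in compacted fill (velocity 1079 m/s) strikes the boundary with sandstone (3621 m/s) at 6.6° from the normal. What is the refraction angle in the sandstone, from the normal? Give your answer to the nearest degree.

sin θ₁/V₁ = sin θ₂/V₂ ⇒ sin θ₂ = 3621·sin 6.6°/1079 = 3621·0.1149/1079 = 0.3857.
θ₂ = sin⁻¹(0.3857) = 22.69° (from vertical).

23°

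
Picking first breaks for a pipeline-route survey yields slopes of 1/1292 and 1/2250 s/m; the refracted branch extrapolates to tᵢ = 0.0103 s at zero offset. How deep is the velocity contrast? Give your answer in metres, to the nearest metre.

h = tᵢ·V₁·V₂ / (2·√(V₂²−V₁²)).
√(V₂²−V₁²) = √(2250² − 1292²) = 1842.1 m/s.
h = 0.0103 s × 1292 × 2250 / (2 × 1842.1) = 8.13 m.

8 m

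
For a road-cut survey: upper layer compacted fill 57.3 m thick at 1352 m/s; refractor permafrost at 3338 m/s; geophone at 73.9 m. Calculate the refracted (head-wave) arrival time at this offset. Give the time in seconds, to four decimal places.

0.0996 s

θ_c = arcsin(V₁/V₂) = arcsin(1352/3338) = 23.89°, cos θ_c = 0.9143.
Intercept time tᵢ = 2h cos θ_c / V₁ = 2·57.3·0.9143/1352 = 0.07750 s.
t = x/V₂ + tᵢ = 73.9/3338 + 0.07750 = 0.09964 s.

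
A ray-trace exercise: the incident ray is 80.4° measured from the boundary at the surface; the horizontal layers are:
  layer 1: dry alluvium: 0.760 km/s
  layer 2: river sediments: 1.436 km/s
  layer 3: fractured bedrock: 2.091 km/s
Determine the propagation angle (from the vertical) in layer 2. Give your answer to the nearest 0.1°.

From the normal: θ₁ = 90° − 80.4° = 9.6°.
Snell's law across each interface conserves sin θ / V, so sin θ_2 = V_2·sin θ₁/V₁.
sin θ_2 = 1.436 × sin 9.6° / 0.760 = 0.3151.
θ_2 = arcsin 0.3151 = 18.37°.

18.4°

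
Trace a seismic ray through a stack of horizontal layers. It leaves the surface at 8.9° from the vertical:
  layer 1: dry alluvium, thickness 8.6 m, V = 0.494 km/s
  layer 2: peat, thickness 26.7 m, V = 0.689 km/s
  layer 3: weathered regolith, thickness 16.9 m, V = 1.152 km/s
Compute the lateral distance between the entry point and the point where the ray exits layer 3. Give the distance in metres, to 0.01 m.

Apply Snell's law at each interface; in layer i the horizontal offset is hᵢ·tan θᵢ.
Layer 1: θ = 8.90°; offset = 8.6·tan 8.90° = 1.3467 m.
Layer 2: sin θ = 0.689·sin 8.9°/0.494 = 0.2158, θ = 12.46°; offset = 26.7·tan 12.46° = 5.9003 m.
Layer 3: sin θ = 1.152·sin 8.9°/0.494 = 0.3608, θ = 21.15°; offset = 16.9·tan 21.15° = 6.5375 m.
Σ offsets = 13.7846 m.

13.78 m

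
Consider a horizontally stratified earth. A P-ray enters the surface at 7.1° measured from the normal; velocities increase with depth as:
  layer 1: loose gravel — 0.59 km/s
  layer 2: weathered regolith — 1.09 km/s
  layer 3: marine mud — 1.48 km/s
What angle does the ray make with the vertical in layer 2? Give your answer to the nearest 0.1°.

13.2°

Snell's law across each interface conserves sin θ / V, so sin θ_2 = V_2·sin θ₁/V₁.
sin θ_2 = 1.09 × sin 7.1° / 0.59 = 0.2283.
θ_2 = arcsin 0.2283 = 13.20°.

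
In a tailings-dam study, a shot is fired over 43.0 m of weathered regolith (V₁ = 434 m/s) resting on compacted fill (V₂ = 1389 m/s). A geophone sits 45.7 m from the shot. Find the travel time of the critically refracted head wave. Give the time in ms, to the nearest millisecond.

t = x/V₂ + 2h·√(V₂²−V₁²)/(V₁V₂).
√(V₂²−V₁²) = √(1389²−434²) = 1319.5 m/s; delay term = 2·43.0·1319.5/(434·1389) = 0.18824 s.
t = 45.7/1389 + 0.18824 = 0.22114 s.

221 ms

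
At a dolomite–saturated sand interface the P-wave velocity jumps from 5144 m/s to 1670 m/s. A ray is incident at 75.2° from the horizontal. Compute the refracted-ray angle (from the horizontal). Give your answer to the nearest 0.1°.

85.2°

Convert to the normal: θ₁ = 90° − 75.2° = 14.8°.
sin θ₁/V₁ = sin θ₂/V₂ ⇒ sin θ₂ = 1670·sin 14.8°/5144 = 1670·0.2554/5144 = 0.0829.
θ₂ = arcsin 0.0829 = 4.76° from the normal.
From the interface: 90° − 4.76° = 85.24°.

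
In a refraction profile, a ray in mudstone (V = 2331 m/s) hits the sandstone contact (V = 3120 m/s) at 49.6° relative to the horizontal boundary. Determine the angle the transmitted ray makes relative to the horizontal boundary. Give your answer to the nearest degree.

30°

Convert to the normal: θ₁ = 90° − 49.6° = 40.4°.
sin θ₁/V₁ = sin θ₂/V₂ ⇒ sin θ₂ = 3120·sin 40.4°/2331 = 3120·0.6481/2331 = 0.8675.
θ₂ = arcsin 0.8675 = 60.17° from the normal.
From the interface: 90° − 60.17° = 29.83°.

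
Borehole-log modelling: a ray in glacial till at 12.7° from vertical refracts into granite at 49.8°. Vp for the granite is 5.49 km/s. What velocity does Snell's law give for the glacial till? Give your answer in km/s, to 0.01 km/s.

sin 12.7° = 0.2198; sin 49.8° = 0.7638.
V₁ = V₂·(sin θ₁/sin θ₂) = 5.49·(0.2198/0.7638) = 1.58 km/s.

1.58 km/s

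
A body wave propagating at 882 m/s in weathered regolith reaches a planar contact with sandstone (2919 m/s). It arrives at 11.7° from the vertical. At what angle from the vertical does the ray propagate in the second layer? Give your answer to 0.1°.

42.2°

Snell's law: sin θ₂ = (V₂/V₁)·sin θ₁ = (2919/882)·sin 11.7° = 0.6711.
θ₂ = arcsin 0.6711 = 42.15° from the normal.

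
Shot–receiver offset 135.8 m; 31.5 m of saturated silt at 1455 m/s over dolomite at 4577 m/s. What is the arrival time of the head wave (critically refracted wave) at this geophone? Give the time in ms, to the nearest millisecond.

71 ms

t = x/V₂ + 2h·√(V₂²−V₁²)/(V₁V₂).
√(V₂²−V₁²) = √(4577²−1455²) = 4339.6 m/s; delay term = 2·31.5·4339.6/(1455·4577) = 0.04105 s.
t = 135.8/4577 + 0.04105 = 0.07072 s.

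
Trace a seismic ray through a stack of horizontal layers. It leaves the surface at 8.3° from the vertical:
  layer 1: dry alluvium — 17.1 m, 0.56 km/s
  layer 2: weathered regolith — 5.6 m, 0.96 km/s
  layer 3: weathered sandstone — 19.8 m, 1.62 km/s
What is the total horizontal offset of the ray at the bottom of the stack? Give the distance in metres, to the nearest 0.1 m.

13.0 m

Apply Snell's law at each interface; in layer i the horizontal offset is hᵢ·tan θᵢ.
Layer 1: θ = 8.30°; offset = 17.1·tan 8.30° = 2.495 m.
Layer 2: sin θ = 0.96·sin 8.3°/0.56 = 0.2475, θ = 14.33°; offset = 5.6·tan 14.33° = 1.430 m.
Layer 3: sin θ = 1.62·sin 8.3°/0.56 = 0.4176, θ = 24.68°; offset = 19.8·tan 24.68° = 9.100 m.
Summing the layer offsets gives 13.025 m.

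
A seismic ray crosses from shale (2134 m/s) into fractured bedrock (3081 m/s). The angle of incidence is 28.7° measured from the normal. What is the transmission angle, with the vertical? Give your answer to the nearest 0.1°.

sin θ₁/V₁ = sin θ₂/V₂ ⇒ sin θ₂ = 3081·sin 28.7°/2134 = 3081·0.4802/2134 = 0.6933.
θ₂ = sin⁻¹(0.6933) = 43.89° (from vertical).

43.9°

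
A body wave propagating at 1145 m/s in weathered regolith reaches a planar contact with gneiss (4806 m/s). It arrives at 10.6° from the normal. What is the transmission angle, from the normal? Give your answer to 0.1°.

Snell's law: sin θ₂ = (V₂/V₁)·sin θ₁ = (4806/1145)·sin 10.6° = 0.7721.
θ₂ = arcsin 0.7721 = 50.54° from the normal.

50.5°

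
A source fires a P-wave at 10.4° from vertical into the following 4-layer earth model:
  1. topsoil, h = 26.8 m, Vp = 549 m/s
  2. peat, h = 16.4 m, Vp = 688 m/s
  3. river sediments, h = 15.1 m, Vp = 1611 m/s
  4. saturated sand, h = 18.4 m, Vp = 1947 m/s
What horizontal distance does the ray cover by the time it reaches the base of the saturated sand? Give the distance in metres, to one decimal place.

33.5 m

Apply Snell's law at each interface; in layer i the horizontal offset is hᵢ·tan θᵢ.
Layer 1: θ = 10.40°; offset = 26.8·tan 10.40° = 4.919 m.
Layer 2: sin θ = 688·sin 10.4°/549 = 0.2262, θ = 13.07°; offset = 16.4·tan 13.07° = 3.809 m.
Layer 3: sin θ = 1611·sin 10.4°/549 = 0.5297, θ = 31.99°; offset = 15.1·tan 31.99° = 9.431 m.
Layer 4: sin θ = 1947·sin 10.4°/549 = 0.6402, θ = 39.81°; offset = 18.4·tan 39.81° = 15.334 m.
Summing the layer offsets gives 33.492 m.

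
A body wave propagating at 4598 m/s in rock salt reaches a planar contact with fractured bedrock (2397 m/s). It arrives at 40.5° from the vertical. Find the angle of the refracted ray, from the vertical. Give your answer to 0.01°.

19.79°

sin θ₁/V₁ = sin θ₂/V₂ ⇒ sin θ₂ = 2397·sin 40.5°/4598 = 2397·0.6494/4598 = 0.3386.
θ₂ = arcsin 0.3386 = 19.79° from the normal.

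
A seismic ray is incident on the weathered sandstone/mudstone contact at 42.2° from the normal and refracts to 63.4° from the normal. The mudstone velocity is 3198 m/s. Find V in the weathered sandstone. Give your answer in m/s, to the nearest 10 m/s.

sin 42.2° = 0.6717; sin 63.4° = 0.8942.
V₁ = V₂·(sin θ₁/sin θ₂) = 3198·(0.6717/0.8942) = 2402.45 m/s.

2400 m/s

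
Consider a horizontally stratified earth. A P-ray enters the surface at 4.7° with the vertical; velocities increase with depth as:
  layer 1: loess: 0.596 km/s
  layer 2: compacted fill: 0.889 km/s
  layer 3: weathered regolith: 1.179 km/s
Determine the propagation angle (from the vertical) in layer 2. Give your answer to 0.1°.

7.0°

Snell's law across each interface conserves sin θ / V, so sin θ_2 = V_2·sin θ₁/V₁.
sin θ_2 = 0.889 × sin 4.7° / 0.596 = 0.1222.
θ_2 = arcsin 0.1222 = 7.02°.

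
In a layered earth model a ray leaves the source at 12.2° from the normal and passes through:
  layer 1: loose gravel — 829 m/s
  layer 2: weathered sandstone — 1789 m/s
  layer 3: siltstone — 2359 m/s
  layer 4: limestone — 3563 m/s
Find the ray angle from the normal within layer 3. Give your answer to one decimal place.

37.0°

Ray parameter p = sin 12.2° / 829 = 2.5492e-04 s/m.
sin θ_3 = p·V_3 = 2.5492e-04 × 2359 = 0.6013.
θ_3 = arcsin 0.6013 = 36.97°.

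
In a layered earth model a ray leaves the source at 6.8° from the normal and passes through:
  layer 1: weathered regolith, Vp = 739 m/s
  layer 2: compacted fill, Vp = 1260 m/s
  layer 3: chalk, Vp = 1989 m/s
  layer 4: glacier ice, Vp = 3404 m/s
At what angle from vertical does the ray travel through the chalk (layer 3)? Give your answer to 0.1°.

18.6°

Ray parameter p = sin 6.8° / 739 = 1.6022e-04 s/m.
sin θ_3 = p·V_3 = 1.6022e-04 × 1989 = 0.3187.
θ_3 = arcsin 0.3187 = 18.58°.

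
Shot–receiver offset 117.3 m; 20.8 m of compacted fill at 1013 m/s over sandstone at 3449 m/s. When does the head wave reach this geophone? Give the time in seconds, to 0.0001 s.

0.0733 s

t = x/V₂ + 2h·√(V₂²−V₁²)/(V₁V₂).
√(V₂²−V₁²) = √(3449²−1013²) = 3296.9 m/s; delay term = 2·20.8·3296.9/(1013·3449) = 0.03925 s.
t = 117.3/3449 + 0.03925 = 0.07326 s.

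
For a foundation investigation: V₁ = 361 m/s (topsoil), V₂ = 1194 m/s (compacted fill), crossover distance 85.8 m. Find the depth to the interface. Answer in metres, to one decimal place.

h = (x_cross/2)·√((V₂−V₁)/(V₂+V₁)).
(V₂−V₁)/(V₂+V₁) = (1194−361)/(1194+361) = 0.5357; √ = 0.7319.
h = (85.8/2)·0.7319 = 31.40 m.

31.4 m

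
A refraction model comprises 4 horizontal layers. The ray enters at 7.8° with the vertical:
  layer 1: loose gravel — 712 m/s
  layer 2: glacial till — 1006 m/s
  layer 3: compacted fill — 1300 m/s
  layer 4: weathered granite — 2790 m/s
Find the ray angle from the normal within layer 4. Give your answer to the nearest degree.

32°

Ray parameter p = sin 7.8° / 712 = 1.9061e-04 s/m.
sin θ_4 = p·V_4 = 1.9061e-04 × 2790 = 0.5318.
θ_4 = 32.13° from the vertical.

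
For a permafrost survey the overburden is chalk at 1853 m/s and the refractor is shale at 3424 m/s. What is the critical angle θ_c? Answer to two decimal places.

At critical incidence the refracted ray runs along the interface (θ₂ = 90°), so sin θ_c = V₁/V₂.
θ_c = arcsin(1853/3424) = arcsin 0.5412 = 32.76°.

32.76°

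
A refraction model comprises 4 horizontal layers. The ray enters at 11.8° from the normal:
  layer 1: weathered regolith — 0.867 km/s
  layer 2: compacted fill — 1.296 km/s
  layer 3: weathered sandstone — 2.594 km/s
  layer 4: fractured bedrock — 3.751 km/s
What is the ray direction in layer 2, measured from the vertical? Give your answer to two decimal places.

17.80°

Ray parameter p = sin 11.8° / 0.867 = 2.3587e-01 s/km.
sin θ_2 = p·V_2 = 2.3587e-01 × 1.296 = 0.3057.
θ_2 = 17.80° from the vertical.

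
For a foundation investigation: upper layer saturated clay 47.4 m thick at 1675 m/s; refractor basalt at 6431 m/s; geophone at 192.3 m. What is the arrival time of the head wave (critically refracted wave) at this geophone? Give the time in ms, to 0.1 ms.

θ_c = arcsin(V₁/V₂) = arcsin(1675/6431) = 15.10°, cos θ_c = 0.9655.
Intercept time tᵢ = 2h cos θ_c / V₁ = 2·47.4·0.9655/1675 = 0.05464 s.
t = x/V₂ + tᵢ = 192.3/6431 + 0.05464 = 0.08455 s.

84.5 ms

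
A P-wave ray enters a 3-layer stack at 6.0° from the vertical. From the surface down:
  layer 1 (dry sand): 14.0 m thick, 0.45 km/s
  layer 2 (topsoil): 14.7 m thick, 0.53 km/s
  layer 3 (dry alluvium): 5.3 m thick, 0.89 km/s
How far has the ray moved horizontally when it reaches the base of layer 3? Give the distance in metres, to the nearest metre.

Apply Snell's law at each interface; in layer i the horizontal offset is hᵢ·tan θᵢ.
Layer 1: θ = 6.00°; offset = 14.0·tan 6.00° = 1.471 m.
Layer 2: sin θ = 0.53·sin 6.0°/0.45 = 0.1231, θ = 7.07°; offset = 14.7·tan 7.07° = 1.824 m.
Layer 3: sin θ = 0.89·sin 6.0°/0.45 = 0.2067, θ = 11.93°; offset = 5.3·tan 11.93° = 1.120 m.
Summing the layer offsets gives 4.415 m.

4 m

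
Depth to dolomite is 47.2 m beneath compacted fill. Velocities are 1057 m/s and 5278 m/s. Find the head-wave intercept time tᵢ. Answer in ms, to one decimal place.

tᵢ = 2h·√(V₂²−V₁²)/(V₁V₂).
√(V₂²−V₁²) = √(5278²−1057²) = 5171.1 m/s.
tᵢ = 2·47.2·5171.1/(1057·5278) = 0.08750 s.

87.5 ms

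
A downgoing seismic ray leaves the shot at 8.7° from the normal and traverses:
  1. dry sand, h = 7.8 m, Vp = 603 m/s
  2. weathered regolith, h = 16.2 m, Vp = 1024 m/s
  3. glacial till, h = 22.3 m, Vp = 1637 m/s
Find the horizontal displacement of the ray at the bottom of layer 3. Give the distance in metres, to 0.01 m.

Apply Snell's law at each interface; in layer i the horizontal offset is hᵢ·tan θᵢ.
Layer 1: θ = 8.70°; offset = 7.8·tan 8.70° = 1.1936 m.
Layer 2: sin θ = 1024·sin 8.7°/603 = 0.2569, θ = 14.88°; offset = 16.2·tan 14.88° = 4.3057 m.
Layer 3: sin θ = 1637·sin 8.7°/603 = 0.4106, θ = 24.24°; offset = 22.3·tan 24.24° = 10.0430 m.
Summing the layer offsets gives 15.5423 m.

15.54 m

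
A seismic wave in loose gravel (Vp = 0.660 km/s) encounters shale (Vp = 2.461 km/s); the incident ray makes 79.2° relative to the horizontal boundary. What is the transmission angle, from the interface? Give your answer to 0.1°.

45.7°

Convert to the normal: θ₁ = 90° − 79.2° = 10.8°.
Snell's law: sin θ₂ = (V₂/V₁)·sin θ₁ = (2.461/0.660)·sin 10.8° = 0.6987.
θ₂ = arcsin 0.6987 = 44.32° from the normal.
From the interface: 90° − 44.32° = 45.68°.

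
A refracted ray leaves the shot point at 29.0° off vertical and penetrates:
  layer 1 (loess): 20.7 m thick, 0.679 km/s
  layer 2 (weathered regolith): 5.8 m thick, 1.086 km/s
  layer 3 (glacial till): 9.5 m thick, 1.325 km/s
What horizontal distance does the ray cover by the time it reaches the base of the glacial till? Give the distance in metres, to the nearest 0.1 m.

46.3 m

Apply Snell's law at each interface; in layer i the horizontal offset is hᵢ·tan θᵢ.
Layer 1: θ = 29.00°; offset = 20.7·tan 29.00° = 11.474 m.
Layer 2: sin θ = 1.086·sin 29.0°/0.679 = 0.7754, θ = 50.84°; offset = 5.8·tan 50.84° = 7.122 m.
Layer 3: sin θ = 1.325·sin 29.0°/0.679 = 0.9461, θ = 71.09°; offset = 9.5·tan 71.09° = 27.739 m.
Total horizontal offset = 46.336 m.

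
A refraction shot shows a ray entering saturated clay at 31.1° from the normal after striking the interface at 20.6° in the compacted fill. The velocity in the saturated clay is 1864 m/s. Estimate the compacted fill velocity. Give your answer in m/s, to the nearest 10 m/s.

sin 20.6° = 0.3518; sin 31.1° = 0.5165.
V₁ = V₂·(sin θ₁/sin θ₂) = 1864·(0.3518/0.5165) = 1269.68 m/s.

1270 m/s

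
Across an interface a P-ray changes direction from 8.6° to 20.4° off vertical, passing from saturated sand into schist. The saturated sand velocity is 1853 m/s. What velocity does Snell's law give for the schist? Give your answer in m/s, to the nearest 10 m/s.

sin 8.6° = 0.1495; sin 20.4° = 0.3486.
V₂ = V₁·(sin θ₂/sin θ₁) = 1853·(0.3486/0.1495) = 4319.41 m/s.

4320 m/s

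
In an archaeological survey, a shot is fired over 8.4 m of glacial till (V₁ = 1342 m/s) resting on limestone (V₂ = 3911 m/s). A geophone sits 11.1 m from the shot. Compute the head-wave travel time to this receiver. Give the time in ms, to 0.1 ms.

θ_c = arcsin(V₁/V₂) = arcsin(1342/3911) = 20.07°, cos θ_c = 0.9393.
Intercept time tᵢ = 2h cos θ_c / V₁ = 2·8.4·0.9393/1342 = 0.01176 s.
t = x/V₂ + tᵢ = 11.1/3911 + 0.01176 = 0.01460 s.

14.6 ms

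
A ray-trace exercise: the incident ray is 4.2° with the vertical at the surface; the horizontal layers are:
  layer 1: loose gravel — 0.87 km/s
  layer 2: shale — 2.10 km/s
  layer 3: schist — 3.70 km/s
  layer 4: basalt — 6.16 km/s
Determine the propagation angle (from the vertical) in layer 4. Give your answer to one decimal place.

Snell's law across each interface conserves sin θ / V, so sin θ_4 = V_4·sin θ₁/V₁.
sin θ_4 = 6.16 × sin 4.2° / 0.87 = 0.5186.
θ_4 = arcsin 0.5186 = 31.24°.

31.2°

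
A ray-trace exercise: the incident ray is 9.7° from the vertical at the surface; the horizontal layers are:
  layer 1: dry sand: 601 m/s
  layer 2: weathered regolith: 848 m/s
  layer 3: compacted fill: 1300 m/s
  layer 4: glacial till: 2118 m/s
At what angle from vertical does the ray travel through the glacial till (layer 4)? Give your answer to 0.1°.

Snell's law across each interface conserves sin θ / V, so sin θ_4 = V_4·sin θ₁/V₁.
sin θ_4 = 2118 × sin 9.7° / 601 = 0.5938.
θ_4 = arcsin 0.5938 = 36.43°.

36.4°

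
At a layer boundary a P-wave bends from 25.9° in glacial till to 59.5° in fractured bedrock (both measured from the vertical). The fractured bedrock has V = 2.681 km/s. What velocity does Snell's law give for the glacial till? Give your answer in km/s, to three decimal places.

sin 25.9° = 0.4368; sin 59.5° = 0.8616.
V₁ = V₂·(sin θ₁/sin θ₂) = 2.681·(0.4368/0.8616) = 1.359 km/s.

1.359 km/s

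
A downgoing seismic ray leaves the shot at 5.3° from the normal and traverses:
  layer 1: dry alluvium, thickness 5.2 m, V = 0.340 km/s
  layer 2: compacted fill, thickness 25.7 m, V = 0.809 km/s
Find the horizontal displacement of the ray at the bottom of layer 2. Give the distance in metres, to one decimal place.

p = sin θ₁/V₁ = sin 5.3°/0.340 = 2.7168e-01 s/km is conserved through the stack.
Layer 1: θ = 5.30°; offset = 5.2·tan 5.30° = 0.482 m.
Layer 2: sin θ = p·0.809 = 0.2198 → θ = 12.70°; offset = 25.7·tan 12.70° = 5.790 m.
Total horizontal offset = 6.273 m.

6.3 m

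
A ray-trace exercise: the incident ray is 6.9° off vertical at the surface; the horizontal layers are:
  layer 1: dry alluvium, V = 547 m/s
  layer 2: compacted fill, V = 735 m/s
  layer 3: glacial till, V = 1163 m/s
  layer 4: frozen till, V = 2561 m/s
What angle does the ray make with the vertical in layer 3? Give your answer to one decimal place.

Ray parameter p = sin 6.9° / 547 = 2.1963e-04 s/m.
sin θ_3 = p·V_3 = 2.1963e-04 × 1163 = 0.2554.
θ_3 = 14.80° from the vertical.

14.8°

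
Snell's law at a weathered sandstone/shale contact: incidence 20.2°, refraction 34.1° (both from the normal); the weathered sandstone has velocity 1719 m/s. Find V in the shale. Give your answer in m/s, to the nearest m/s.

sin 20.2° = 0.3453; sin 34.1° = 0.5606.
V₂ = V₁·(sin θ₂/sin θ₁) = 1719·(0.5606/0.3453) = 2791.03 m/s.

2791 m/s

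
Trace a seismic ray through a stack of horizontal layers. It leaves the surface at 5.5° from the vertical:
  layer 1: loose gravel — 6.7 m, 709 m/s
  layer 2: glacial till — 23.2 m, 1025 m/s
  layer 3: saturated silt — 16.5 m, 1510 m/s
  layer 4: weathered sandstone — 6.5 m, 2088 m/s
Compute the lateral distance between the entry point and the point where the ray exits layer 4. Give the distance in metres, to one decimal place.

Ray parameter p = sin 5.5° / 709 m/s = 1.3518e-04 s/m.
Layer 1: θ = 5.50°; offset = 6.7·tan 5.50° = 0.645 m.
Layer 2: sin θ = p·1025 = 0.1386 → θ = 7.96°; offset = 23.2·tan 7.96° = 3.246 m.
Layer 3: sin θ = p·1510 = 0.2041 → θ = 11.78°; offset = 16.5·tan 11.78° = 3.441 m.
Layer 4: sin θ = p·2088 = 0.2823 → θ = 16.40°; offset = 6.5·tan 16.40° = 1.912 m.
Summing the layer offsets gives 9.244 m.

9.2 m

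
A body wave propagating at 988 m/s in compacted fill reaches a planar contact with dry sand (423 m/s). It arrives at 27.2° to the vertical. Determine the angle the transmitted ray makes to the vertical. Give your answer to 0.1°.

Snell's law: sin θ₂ = (V₂/V₁)·sin θ₁ = (423/988)·sin 27.2° = 0.1957.
θ₂ = sin⁻¹(0.1957) = 11.29° (from vertical).

11.3°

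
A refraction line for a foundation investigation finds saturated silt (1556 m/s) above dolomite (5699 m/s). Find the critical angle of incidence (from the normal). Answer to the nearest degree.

At critical incidence the refracted ray runs along the interface (θ₂ = 90°), so sin θ_c = V₁/V₂.
θ_c = arcsin(1556/5699) = arcsin 0.2730 = 15.84°.

16°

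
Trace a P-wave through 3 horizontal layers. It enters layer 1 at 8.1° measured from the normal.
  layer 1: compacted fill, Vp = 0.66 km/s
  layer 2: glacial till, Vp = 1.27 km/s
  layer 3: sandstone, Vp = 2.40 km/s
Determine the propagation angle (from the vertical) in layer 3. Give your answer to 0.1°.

Ray parameter p = sin 8.1° / 0.66 = 2.1349e-01 s/km.
sin θ_3 = p·V_3 = 2.1349e-01 × 2.40 = 0.5124.
θ_3 = 30.82° from the vertical.

30.8°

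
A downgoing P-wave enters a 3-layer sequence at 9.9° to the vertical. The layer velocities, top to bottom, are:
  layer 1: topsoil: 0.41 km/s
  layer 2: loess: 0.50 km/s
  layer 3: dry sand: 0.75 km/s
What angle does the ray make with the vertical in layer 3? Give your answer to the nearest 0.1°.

Ray parameter p = sin 9.9° / 0.41 = 4.1934e-01 s/km.
sin θ_3 = p·V_3 = 4.1934e-01 × 0.75 = 0.3145.
θ_3 = arcsin 0.3145 = 18.33°.

18.3°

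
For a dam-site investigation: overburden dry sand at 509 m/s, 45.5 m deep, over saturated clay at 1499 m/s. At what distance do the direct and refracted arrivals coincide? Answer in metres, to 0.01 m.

129.60 m

x_cross = 2h·√((V₂+V₁)/(V₂−V₁)).
(V₂+V₁)/(V₂−V₁) = (1499+509)/(1499−509) = 2.0283; √ = 1.4242.
x_cross = 2·45.5·1.4242 = 129.60 m.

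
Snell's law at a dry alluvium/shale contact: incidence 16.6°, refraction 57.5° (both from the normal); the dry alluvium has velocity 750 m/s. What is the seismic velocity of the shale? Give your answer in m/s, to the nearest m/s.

Snell's law: sin 16.6°/V₁ = sin 57.5°/V₂.
V₂ = V₁·sin 57.5°/sin 16.6° = 750 × 2.9521 = 2214.10 m/s.

2214 m/s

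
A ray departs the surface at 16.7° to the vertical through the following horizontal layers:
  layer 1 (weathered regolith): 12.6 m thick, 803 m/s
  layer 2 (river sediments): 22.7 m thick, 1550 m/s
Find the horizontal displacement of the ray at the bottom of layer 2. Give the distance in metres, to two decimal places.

Apply Snell's law at each interface; in layer i the horizontal offset is hᵢ·tan θᵢ.
Layer 1: θ = 16.70°; offset = 12.6·tan 16.70° = 3.7802 m.
Layer 2: sin θ = 1550·sin 16.7°/803 = 0.5547, θ = 33.69°; offset = 22.7·tan 33.69° = 15.1326 m.
Summing the layer offsets gives 18.9128 m.

18.91 m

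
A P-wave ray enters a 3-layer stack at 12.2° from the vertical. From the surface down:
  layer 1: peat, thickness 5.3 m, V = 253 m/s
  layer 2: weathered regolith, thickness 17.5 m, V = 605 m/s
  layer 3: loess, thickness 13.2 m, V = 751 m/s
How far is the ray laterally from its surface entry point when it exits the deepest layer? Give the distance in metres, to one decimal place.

22.0 m

Apply Snell's law at each interface; in layer i the horizontal offset is hᵢ·tan θᵢ.
Layer 1: θ = 12.20°; offset = 5.3·tan 12.20° = 1.146 m.
Layer 2: sin θ = 605·sin 12.2°/253 = 0.5053, θ = 30.35°; offset = 17.5·tan 30.35° = 10.248 m.
Layer 3: sin θ = 751·sin 12.2°/253 = 0.6273, θ = 38.85°; offset = 13.2·tan 38.85° = 10.632 m.
Summing the layer offsets gives 22.027 m.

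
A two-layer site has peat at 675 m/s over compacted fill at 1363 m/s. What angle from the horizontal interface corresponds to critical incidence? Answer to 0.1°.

At critical incidence the refracted ray runs along the interface (θ₂ = 90°), so sin θ_c = V₁/V₂.
θ_c = arcsin(675/1363) = arcsin 0.4952 = 29.68°.
Measured from the interface: 90° − 29.68° = 60.32°.

60.3°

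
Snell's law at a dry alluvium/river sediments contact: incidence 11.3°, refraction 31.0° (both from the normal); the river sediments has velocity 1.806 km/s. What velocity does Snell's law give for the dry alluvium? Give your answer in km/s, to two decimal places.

0.69 km/s

sin 11.3° = 0.1959; sin 31.0° = 0.5150.
V₁ = V₂·(sin θ₁/sin θ₂) = 1.806·(0.1959/0.5150) = 0.69 km/s.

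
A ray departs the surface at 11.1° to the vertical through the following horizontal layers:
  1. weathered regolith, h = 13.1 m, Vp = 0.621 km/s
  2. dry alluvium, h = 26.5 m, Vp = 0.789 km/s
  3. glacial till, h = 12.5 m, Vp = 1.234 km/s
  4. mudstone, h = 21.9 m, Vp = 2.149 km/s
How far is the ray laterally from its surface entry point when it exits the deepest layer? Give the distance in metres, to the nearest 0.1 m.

34.0 m

Apply Snell's law at each interface; in layer i the horizontal offset is hᵢ·tan θᵢ.
Layer 1: θ = 11.10°; offset = 13.1·tan 11.10° = 2.570 m.
Layer 2: sin θ = 0.789·sin 11.1°/0.621 = 0.2446, θ = 14.16°; offset = 26.5·tan 14.16° = 6.685 m.
Layer 3: sin θ = 1.234·sin 11.1°/0.621 = 0.3826, θ = 22.49°; offset = 12.5·tan 22.49° = 5.176 m.
Layer 4: sin θ = 2.149·sin 11.1°/0.621 = 0.6662, θ = 41.78°; offset = 21.9·tan 41.78° = 19.565 m.
Σ offsets = 33.996 m.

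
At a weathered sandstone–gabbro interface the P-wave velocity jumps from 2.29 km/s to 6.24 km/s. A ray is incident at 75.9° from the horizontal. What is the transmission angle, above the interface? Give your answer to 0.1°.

Angle from the normal: 90° − 75.9° = 14.1°.
sin θ₁/V₁ = sin θ₂/V₂ ⇒ sin θ₂ = 6.24·sin 14.1°/2.29 = 6.24·0.2436/2.29 = 0.6638.
θ₂ = sin⁻¹(0.6638) = 41.59° (from vertical).
From the interface: 90° − 41.59° = 48.41°.

48.4°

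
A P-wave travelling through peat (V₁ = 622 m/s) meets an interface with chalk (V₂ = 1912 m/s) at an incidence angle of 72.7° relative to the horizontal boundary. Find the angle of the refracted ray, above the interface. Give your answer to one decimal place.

23.9°

Convert to the normal: θ₁ = 90° − 72.7° = 17.3°.
Snell's law: sin θ₂ = (V₂/V₁)·sin θ₁ = (1912/622)·sin 17.3° = 0.9141.
θ₂ = arcsin 0.9141 = 66.08° from the normal.
From the interface: 90° − 66.08° = 23.92°.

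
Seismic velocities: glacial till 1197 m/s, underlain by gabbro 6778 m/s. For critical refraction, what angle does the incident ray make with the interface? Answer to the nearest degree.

80°

Critical incidence: sin θ_c = V₁/V₂ = 1197/6778 = 0.1766.
θ_c = arcsin 0.1766 = 10.17°.
Measured from the interface: 90° − 10.17° = 79.83°.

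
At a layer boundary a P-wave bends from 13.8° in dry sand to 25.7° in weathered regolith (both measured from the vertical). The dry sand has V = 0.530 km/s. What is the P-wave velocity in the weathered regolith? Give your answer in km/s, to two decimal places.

0.96 km/s

Snell's law: sin 13.8°/V₁ = sin 25.7°/V₂.
V₂ = V₁·sin 25.7°/sin 13.8° = 0.530 × 1.8180 = 0.96 km/s.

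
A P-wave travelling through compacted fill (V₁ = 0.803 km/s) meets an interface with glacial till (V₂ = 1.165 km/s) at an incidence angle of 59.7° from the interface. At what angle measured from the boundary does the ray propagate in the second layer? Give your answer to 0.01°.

Convert to the normal: θ₁ = 90° − 59.7° = 30.3°.
sin θ₁/V₁ = sin θ₂/V₂ ⇒ sin θ₂ = 1.165·sin 30.3°/0.803 = 1.165·0.5045/0.803 = 0.7320.
θ₂ = sin⁻¹(0.7320) = 47.05° (from vertical).
From the interface: 90° − 47.05° = 42.95°.

42.95°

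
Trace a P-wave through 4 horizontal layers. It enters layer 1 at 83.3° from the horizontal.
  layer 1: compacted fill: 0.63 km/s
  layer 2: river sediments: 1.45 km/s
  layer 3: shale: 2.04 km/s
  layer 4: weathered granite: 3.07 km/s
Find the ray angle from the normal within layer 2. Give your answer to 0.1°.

15.6°

From the normal: θ₁ = 90° − 83.3° = 6.7°.
Ray parameter p = sin 6.7° / 0.63 = 1.8519e-01 s/km.
sin θ_2 = p·V_2 = 1.8519e-01 × 1.45 = 0.2685.
θ_2 = 15.58° from the vertical.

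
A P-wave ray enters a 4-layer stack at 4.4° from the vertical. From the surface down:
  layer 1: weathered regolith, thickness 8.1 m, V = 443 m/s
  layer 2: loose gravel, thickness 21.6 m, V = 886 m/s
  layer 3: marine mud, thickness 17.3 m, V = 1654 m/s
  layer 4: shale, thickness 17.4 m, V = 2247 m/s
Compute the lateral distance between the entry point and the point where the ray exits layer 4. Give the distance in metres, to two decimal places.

16.50 m

p = sin θ₁/V₁ = sin 4.4°/443 = 1.7318e-04 s/m is conserved through the stack.
Layer 1: θ = 4.40°; offset = 8.1·tan 4.40° = 0.6233 m.
Layer 2: sin θ = p·886 = 0.1534 → θ = 8.83°; offset = 21.6·tan 8.83° = 3.3540 m.
Layer 3: sin θ = p·1654 = 0.2864 → θ = 16.64°; offset = 17.3·tan 16.64° = 5.1721 m.
Layer 4: sin θ = p·2247 = 0.3891 → θ = 22.90°; offset = 17.4·tan 22.90° = 7.3503 m.
Total horizontal offset = 16.4997 m.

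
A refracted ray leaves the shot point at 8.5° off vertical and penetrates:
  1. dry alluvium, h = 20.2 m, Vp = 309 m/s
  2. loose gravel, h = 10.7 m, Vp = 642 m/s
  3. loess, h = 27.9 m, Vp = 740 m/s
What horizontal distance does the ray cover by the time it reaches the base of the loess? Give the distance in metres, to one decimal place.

Ray parameter p = sin 8.5° / 309 m/s = 4.7835e-04 s/m.
Layer 1: θ = 8.50°; offset = 20.2·tan 8.50° = 3.019 m.
Layer 2: sin θ = p·642 = 0.3071 → θ = 17.88°; offset = 10.7·tan 17.88° = 3.453 m.
Layer 3: sin θ = p·740 = 0.3540 → θ = 20.73°; offset = 27.9·tan 20.73° = 10.560 m.
Summing the layer offsets gives 17.031 m.

17.0 m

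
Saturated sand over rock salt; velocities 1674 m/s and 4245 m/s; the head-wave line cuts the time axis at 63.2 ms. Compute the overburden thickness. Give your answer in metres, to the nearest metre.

h = tᵢ·V₁·V₂ / (2·√(V₂²−V₁²)).
√(V₂²−V₁²) = √(4245² − 1674²) = 3901.0 m/s.
h = 0.0632 s × 1674 × 4245 / (2 × 3901.0) = 57.56 m.

58 m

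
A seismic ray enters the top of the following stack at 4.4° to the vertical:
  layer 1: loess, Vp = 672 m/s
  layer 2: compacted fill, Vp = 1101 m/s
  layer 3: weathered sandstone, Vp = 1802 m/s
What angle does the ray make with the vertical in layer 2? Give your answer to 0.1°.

Ray parameter p = sin 4.4° / 672 = 1.1417e-04 s/m.
sin θ_2 = p·V_2 = 1.1417e-04 × 1101 = 0.1257.
θ_2 = 7.22° from the vertical.

7.2°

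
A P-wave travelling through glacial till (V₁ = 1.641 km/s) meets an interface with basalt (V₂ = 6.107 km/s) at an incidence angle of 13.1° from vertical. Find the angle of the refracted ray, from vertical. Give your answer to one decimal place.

57.5°

Snell's law: sin θ₂ = (V₂/V₁)·sin θ₁ = (6.107/1.641)·sin 13.1° = 0.8435.
θ₂ = sin⁻¹(0.8435) = 57.51° (from vertical).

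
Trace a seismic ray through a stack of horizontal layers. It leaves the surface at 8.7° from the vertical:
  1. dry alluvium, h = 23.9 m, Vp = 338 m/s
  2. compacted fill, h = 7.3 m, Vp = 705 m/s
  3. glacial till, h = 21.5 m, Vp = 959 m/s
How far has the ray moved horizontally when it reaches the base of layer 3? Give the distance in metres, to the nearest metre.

16 m

p = sin θ₁/V₁ = sin 8.7°/338 = 4.4752e-04 s/m is conserved through the stack.
Layer 1: θ = 8.70°; offset = 23.9·tan 8.70° = 3.657 m.
Layer 2: sin θ = p·705 = 0.3155 → θ = 18.39°; offset = 7.3·tan 18.39° = 2.427 m.
Layer 3: sin θ = p·959 = 0.4292 → θ = 25.41°; offset = 21.5·tan 25.41° = 10.216 m.
Total horizontal offset = 16.300 m.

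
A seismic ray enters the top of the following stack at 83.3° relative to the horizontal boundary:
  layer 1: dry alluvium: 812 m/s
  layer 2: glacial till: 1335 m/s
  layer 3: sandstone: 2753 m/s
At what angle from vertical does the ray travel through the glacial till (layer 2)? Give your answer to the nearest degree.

11°

From the normal: θ₁ = 90° − 83.3° = 6.7°.
Ray parameter p = sin 6.7° / 812 = 1.4368e-04 s/m.
sin θ_2 = p·V_2 = 1.4368e-04 × 1335 = 0.1918.
θ_2 = 11.06° from the vertical.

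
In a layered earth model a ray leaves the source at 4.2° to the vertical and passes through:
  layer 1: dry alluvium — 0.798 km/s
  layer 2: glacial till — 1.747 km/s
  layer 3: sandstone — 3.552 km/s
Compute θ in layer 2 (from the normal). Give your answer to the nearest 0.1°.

Snell's law across each interface conserves sin θ / V, so sin θ_2 = V_2·sin θ₁/V₁.
sin θ_2 = 1.747 × sin 4.2° / 0.798 = 0.1603.
θ_2 = 9.23° from the vertical.

9.2°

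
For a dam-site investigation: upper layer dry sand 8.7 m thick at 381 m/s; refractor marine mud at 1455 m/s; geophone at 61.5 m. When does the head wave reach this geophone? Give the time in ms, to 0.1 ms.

θ_c = arcsin(V₁/V₂) = arcsin(381/1455) = 15.18°, cos θ_c = 0.9651.
Intercept time tᵢ = 2h cos θ_c / V₁ = 2·8.7·0.9651/381 = 0.04408 s.
t = x/V₂ + tᵢ = 61.5/1455 + 0.04408 = 0.08634 s.

86.3 ms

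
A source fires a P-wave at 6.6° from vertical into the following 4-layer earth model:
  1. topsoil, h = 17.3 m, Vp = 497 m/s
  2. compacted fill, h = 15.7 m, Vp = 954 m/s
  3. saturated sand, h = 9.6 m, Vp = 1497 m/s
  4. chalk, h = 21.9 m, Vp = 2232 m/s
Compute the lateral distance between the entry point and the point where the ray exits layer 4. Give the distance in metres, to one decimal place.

22.3 m

Apply Snell's law at each interface; in layer i the horizontal offset is hᵢ·tan θᵢ.
Layer 1: θ = 6.60°; offset = 17.3·tan 6.60° = 2.002 m.
Layer 2: sin θ = 954·sin 6.6°/497 = 0.2206, θ = 12.75°; offset = 15.7·tan 12.75° = 3.551 m.
Layer 3: sin θ = 1497·sin 6.6°/497 = 0.3462, θ = 20.26°; offset = 9.6·tan 20.26° = 3.543 m.
Layer 4: sin θ = 2232·sin 6.6°/497 = 0.5162, θ = 31.08°; offset = 21.9·tan 31.08° = 13.198 m.
Σ offsets = 22.294 m.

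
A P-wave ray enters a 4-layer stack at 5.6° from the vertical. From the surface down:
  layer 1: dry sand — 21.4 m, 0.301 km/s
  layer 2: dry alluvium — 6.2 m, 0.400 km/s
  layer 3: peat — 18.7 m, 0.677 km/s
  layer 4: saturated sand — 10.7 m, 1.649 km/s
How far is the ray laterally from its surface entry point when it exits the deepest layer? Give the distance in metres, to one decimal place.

Apply Snell's law at each interface; in layer i the horizontal offset is hᵢ·tan θᵢ.
Layer 1: θ = 5.60°; offset = 21.4·tan 5.60° = 2.098 m.
Layer 2: sin θ = 0.400·sin 5.6°/0.301 = 0.1297, θ = 7.45°; offset = 6.2·tan 7.45° = 0.811 m.
Layer 3: sin θ = 0.677·sin 5.6°/0.301 = 0.2195, θ = 12.68°; offset = 18.7·tan 12.68° = 4.207 m.
Layer 4: sin θ = 1.649·sin 5.6°/0.301 = 0.5346, θ = 32.32°; offset = 10.7·tan 32.32° = 6.769 m.
Σ offsets = 13.885 m.

13.9 m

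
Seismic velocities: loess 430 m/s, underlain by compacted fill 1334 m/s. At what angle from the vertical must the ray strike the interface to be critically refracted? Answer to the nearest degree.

At critical incidence the refracted ray runs along the interface (θ₂ = 90°), so sin θ_c = V₁/V₂.
θ_c = arcsin(430/1334) = arcsin 0.3223 = 18.80°.

19°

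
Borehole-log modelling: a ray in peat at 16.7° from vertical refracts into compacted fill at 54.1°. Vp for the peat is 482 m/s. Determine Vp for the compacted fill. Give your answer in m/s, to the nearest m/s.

Snell's law: sin 16.7°/V₁ = sin 54.1°/V₂.
V₂ = V₁·sin 54.1°/sin 16.7° = 482 × 2.8189 = 1358.71 m/s.

1359 m/s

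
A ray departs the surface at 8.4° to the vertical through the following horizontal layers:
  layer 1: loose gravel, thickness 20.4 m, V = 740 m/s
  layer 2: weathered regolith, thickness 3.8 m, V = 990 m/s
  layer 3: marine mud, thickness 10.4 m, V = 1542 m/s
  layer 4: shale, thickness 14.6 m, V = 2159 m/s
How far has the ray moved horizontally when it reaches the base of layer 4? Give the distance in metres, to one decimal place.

p = sin θ₁/V₁ = sin 8.4°/740 = 1.9741e-04 s/m is conserved through the stack.
Layer 1: θ = 8.40°; offset = 20.4·tan 8.40° = 3.012 m.
Layer 2: sin θ = p·990 = 0.1954 → θ = 11.27°; offset = 3.8·tan 11.27° = 0.757 m.
Layer 3: sin θ = p·1542 = 0.3044 → θ = 17.72°; offset = 10.4·tan 17.72° = 3.324 m.
Layer 4: sin θ = p·2159 = 0.4262 → θ = 25.23°; offset = 14.6·tan 25.23° = 6.879 m.
Σ offsets = 13.972 m.

14.0 m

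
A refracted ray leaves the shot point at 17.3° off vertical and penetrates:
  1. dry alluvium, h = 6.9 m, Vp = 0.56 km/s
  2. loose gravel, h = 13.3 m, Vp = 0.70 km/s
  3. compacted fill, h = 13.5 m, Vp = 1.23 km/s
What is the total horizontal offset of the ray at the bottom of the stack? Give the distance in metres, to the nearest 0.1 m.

19.1 m

Apply Snell's law at each interface; in layer i the horizontal offset is hᵢ·tan θᵢ.
Layer 1: θ = 17.30°; offset = 6.9·tan 17.30° = 2.149 m.
Layer 2: sin θ = 0.70·sin 17.3°/0.56 = 0.3717, θ = 21.82°; offset = 13.3·tan 21.82° = 5.325 m.
Layer 3: sin θ = 1.23·sin 17.3°/0.56 = 0.6532, θ = 40.78°; offset = 13.5·tan 40.78° = 11.645 m.
Summing the layer offsets gives 19.119 m.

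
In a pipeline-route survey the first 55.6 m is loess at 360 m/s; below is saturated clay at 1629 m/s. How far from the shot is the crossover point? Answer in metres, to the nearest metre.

139 m

θ_c = arcsin(360/1629) = 12.77°, so cos θ_c = 0.9753 and tᵢ = 2h cos θ_c/V₁ = 0.3013 s.
At crossover x/V₁ = x/V₂ + tᵢ ⇒ x = tᵢ/(1/V₁ − 1/V₂) = 0.30125/(2.7778e-03 − 6.1387e-04) = 139.22 m.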